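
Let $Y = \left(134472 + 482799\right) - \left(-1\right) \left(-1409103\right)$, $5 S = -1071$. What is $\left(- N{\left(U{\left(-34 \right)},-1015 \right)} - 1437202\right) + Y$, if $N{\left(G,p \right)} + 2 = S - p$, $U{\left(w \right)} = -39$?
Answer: $- \frac{11149164}{5} \approx -2.2298 \cdot 10^{6}$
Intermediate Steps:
$S = - \frac{1071}{5}$ ($S = \frac{1}{5} \left(-1071\right) = - \frac{1071}{5} \approx -214.2$)
$N{\left(G,p \right)} = - \frac{1081}{5} - p$ ($N{\left(G,p \right)} = -2 - \left(\frac{1071}{5} + p\right) = - \frac{1081}{5} - p$)
$Y = -791832$ ($Y = 617271 - 1409103 = -791832$)
$\left(- N{\left(U{\left(-34 \right)},-1015 \right)} - 1437202\right) + Y = \left(- (- \frac{1081}{5} - -1015) - 1437202\right) - 791832 = \left(- (- \frac{1081}{5} + 1015) - 1437202\right) - 791832 = \left(\left(-1\right) \frac{3994}{5} - 1437202\right) - 791832 = \left(- \frac{3994}{5} - 1437202\right) - 791832 = - \frac{7190004}{5} - 791832 = - \frac{11149164}{5}$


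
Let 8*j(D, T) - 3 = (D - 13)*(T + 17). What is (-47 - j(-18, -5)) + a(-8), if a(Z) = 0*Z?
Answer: -7/8 ≈ -0.87500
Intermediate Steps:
j(D, T) = 3/8 + (-13 + D)*(17 + T)/8 (j(D, T) = 3/8 + ((D - 13)*(T + 17))/8 = 3/8 + ((-13 + D)*(17 + T))/8 = 3/8 + (-13 + D)*(17 + T)/8)
a(Z) = 0
(-47 - j(-18, -5)) + a(-8) = (-47 - (-109/4 - 13/8*(-5) + (17/8)*(-18) + (1/8)*(-18)*(-5))) + 0 = (-47 - (-109/4 + 65/8 - 153/4 + 45/4)) + 0 = (-47 - 1*(-369/8)) + 0 = (-47 + 369/8) + 0 = -7/8 + 0 = -7/8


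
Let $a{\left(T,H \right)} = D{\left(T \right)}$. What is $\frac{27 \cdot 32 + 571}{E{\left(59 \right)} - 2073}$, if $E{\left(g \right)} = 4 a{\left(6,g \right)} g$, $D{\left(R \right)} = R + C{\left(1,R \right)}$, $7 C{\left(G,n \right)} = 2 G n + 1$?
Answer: $- \frac{10045}{1531} \approx -6.5611$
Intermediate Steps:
$C{\left(G,n \right)} = \frac{1}{7} + \frac{2 G n}{7}$ ($C{\left(G,n \right)} = \frac{2 G n + 1}{7} = \frac{1 + 2 G n}{7} = \frac{1}{7} + \frac{2 G n}{7}$)
$D{\left(R \right)} = \frac{1}{7} + \frac{9 R}{7}$ ($D{\left(R \right)} = R + \left(\frac{1}{7} + \frac{2}{7} \cdot 1 R\right) = R + \left(\frac{1}{7} + \frac{2 R}{7}\right) = \frac{1}{7} + \frac{9 R}{7}$)
$a{\left(T,H \right)} = \frac{1}{7} + \frac{9 T}{7}$
$E{\left(g \right)} = \frac{220 g}{7}$ ($E{\left(g \right)} = 4 \left(\frac{1}{7} + \frac{9}{7} \cdot 6\right) g = 4 \left(\frac{1}{7} + \frac{54}{7}\right) g = 4 \cdot \frac{55}{7} g = \frac{220 g}{7}$)
$\frac{27 \cdot 32 + 571}{E{\left(59 \right)} - 2073} = \frac{27 \cdot 32 + 571}{\frac{220}{7} \cdot 59 - 2073} = \frac{864 + 571}{\frac{12980}{7} - 2073} = \frac{1435}{- \frac{1531}{7}} = 1435 \left(- \frac{7}{1531}\right) = - \frac{10045}{1531}$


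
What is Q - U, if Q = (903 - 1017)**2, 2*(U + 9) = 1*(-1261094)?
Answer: 643552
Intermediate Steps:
U = -630556 (U = -9 + (1*(-1261094))/2 = -9 + (1/2)*(-1261094) = -9 - 630547 = -630556)
Q = 12996 (Q = (-114)**2 = 12996)
Q - U = 12996 - 1*(-630556) = 12996 + 630556 = 643552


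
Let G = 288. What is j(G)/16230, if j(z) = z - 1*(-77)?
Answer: 73/3246 ≈ 0.022489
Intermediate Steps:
j(z) = 77 + z (j(z) = z + 77 = 77 + z)
j(G)/16230 = (77 + 288)/16230 = 365*(1/16230) = 73/3246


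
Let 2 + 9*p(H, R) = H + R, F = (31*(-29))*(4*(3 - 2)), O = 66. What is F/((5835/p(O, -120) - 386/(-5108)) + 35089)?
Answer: -257157152/2442228317 ≈ -0.10530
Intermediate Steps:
F = -3596 ≈ -3596.0
p(H, R) = -2/9 + H/9 + R/9 (p(H, R) = -2/9 + (H + R)/9 = -2/9 + (H/9 + R/9) = -2/9 + H/9 + R/9)
F/((5835/p(O, -120) - 386/(-5108)) + 35089) = -3596/((5835/(-2/9 + (⅑)*66 + (⅑)*(-120)) - 386/(-5108)) + 35089) = -3596/((5835/(-2/9 + 22/3 - 40/3) - 386*(-1/5108)) + 35089) = -3596/((5835/(-56/9) + 193/2554) + 35089) = -3596/((5835*(-9/56) + 193/2554) + 35089) = -3596/((-52515/56 + 193/2554) + 35089) = -3596/(-67056251/71512 + 35089) = -3596/2442228317/71512 = -3596*71512/2442228317 = -257157152/2442228317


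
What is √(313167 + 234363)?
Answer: √547530 ≈ 739.95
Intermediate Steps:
√(313167 + 234363) = √547530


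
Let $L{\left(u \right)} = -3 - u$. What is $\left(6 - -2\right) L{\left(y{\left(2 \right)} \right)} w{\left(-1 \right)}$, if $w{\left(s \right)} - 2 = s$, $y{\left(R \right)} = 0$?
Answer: $-24$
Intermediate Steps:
$w{\left(s \right)} = 2 + s$
$\left(6 - -2\right) L{\left(y{\left(2 \right)} \right)} w{\left(-1 \right)} = \left(6 - -2\right) \left(-3 - 0\right) \left(2 - 1\right) = \left(6 + 2\right) \left(-3 + 0\right) 1 = 8 \left(-3\right) 1 = \left(-24\right) 1 = -24$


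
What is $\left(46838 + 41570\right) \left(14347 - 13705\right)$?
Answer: $56757936$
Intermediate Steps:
$\left(46838 + 41570\right) \left(14347 - 13705\right) = 88408 \cdot 642 = 56757936$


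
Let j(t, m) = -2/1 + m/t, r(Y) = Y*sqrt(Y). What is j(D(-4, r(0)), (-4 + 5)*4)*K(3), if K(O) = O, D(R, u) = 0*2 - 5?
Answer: -42/5 ≈ -8.4000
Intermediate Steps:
r(Y) = Y**(3/2)
D(R, u) = -5 (D(R, u) = 0 - 5 = -5)
j(t, m) = -2 + m/t (j(t, m) = -2*1 + m/t = -2 + m/t)
j(D(-4, r(0)), (-4 + 5)*4)*K(3) = (-2 + ((-4 + 5)*4)/(-5))*3 = (-2 + (1*4)*(-1/5))*3 = (-2 + 4*(-1/5))*3 = (-2 - 4/5)*3 = -14/5*3 = -42/5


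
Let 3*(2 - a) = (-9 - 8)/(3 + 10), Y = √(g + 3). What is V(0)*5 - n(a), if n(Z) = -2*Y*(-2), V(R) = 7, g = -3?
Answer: 35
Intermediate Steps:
Y = 0 (Y = √(-3 + 3) = √0 = 0)
a = 95/39 (a = 2 - (-9 - 8)/(3*(3 + 10)) = 2 - (-17)/(3*13) = 2 - ⅓*(-17/13) = 2 + 17/39 = 95/39 ≈ 2.4359)
n(Z) = 0 (n(Z) = -2*0*(-2) = 0*(-2) = 0)
V(0)*5 - n(a) = 7*5 - 1*0 = 35 + 0 = 35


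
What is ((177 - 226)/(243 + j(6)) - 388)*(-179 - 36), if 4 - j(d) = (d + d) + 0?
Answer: 3922847/47 ≈ 83465.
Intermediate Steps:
j(d) = 4 - 2*d (j(d) = 4 - ((d + d) + 0) = 4 - (2*d + 0) = 4 - 2*d)
((177 - 226)/(243 + j(6)) - 388)*(-179 - 36) = ((177 - 226)/(243 + (4 - 2*6)) - 388)*(-179 - 36) = (-49/(243 + (4 - 12)) - 388)*(-215) = (-49/(243 - 8) - 388)*(-215) = (-49/235 - 388)*(-215) = -91229/235*(-215) = 3922847/47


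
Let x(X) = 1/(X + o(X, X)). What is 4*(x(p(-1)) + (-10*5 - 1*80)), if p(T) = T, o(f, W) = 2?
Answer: -516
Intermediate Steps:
x(X) = 1/(2 + X) (x(X) = 1/(X + 2) = 1/(2 + X))
4*(x(p(-1)) + (-10*5 - 1*80)) = 4*(1/(2 - 1) + (-10*5 - 1*80)) = 4*(1/1 + (-50 - 80)) = 4*(1 - 130) = 4*(-129) = -516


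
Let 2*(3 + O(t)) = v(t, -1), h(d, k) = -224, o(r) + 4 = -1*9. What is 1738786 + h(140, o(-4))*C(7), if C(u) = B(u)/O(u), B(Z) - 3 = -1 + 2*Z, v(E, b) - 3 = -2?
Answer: 8701098/5 ≈ 1.7402e+6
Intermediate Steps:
o(r) = -13 (o(r) = -4 - 1*9 = -4 - 9 = -13)
v(E, b) = 1 (v(E, b) = 3 - 2 = 1)
B(Z) = 2 + 2*Z (B(Z) = 3 + (-1 + 2*Z) = 2 + 2*Z)
O(t) = -5/2 (O(t) = -3 + (1/2)*1 = -3 + 1/2 = -5/2)
C(u) = -4/5 - 4*u/5 (C(u) = (2 + 2*u)/(-5/2) = (2 + 2*u)*(-2/5) = -4/5 - 4*u/5)
1738786 + h(140, o(-4))*C(7) = 1738786 - 224*(-4/5 - 4/5*7) = 1738786 - 224*(-4/5 - 28/5) = 1738786 - 224*(-32/5) = 1738786 + 7168/5 = 8701098/5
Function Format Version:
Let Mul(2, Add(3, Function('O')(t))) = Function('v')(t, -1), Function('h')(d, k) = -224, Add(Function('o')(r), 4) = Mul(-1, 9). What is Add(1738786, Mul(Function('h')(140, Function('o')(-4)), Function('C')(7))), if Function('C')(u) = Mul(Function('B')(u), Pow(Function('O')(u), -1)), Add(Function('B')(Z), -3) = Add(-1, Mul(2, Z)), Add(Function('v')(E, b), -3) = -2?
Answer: Rational(8701098, 5) ≈ 1.7402e+6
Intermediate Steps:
Function('o')(r) = -13 (Function('o')(r) = Add(-4, Mul(-1, 9)) = Add(-4, -9) = -13)
Function('v')(E, b) = 1 (Function('v')(E, b) = Add(3, -2) = 1)
Function('B')(Z) = Add(2, Mul(2, Z)) (Function('B')(Z) = Add(3, Add(-1, Mul(2, Z))) = Add(2, Mul(2, Z)))
Function('O')(t) = Rational(-5, 2) (Function('O')(t) = Add(-3, Mul(Rational(1, 2), 1)) = Add(-3, Rational(1, 2)) = Rational(-5, 2))
Function('C')(u) = Add(Rational(-4, 5), Mul(Rational(-4, 5), u)) (Function('C')(u) = Mul(Add(2, Mul(2, u)), Pow(Rational(-5, 2), -1)) = Mul(Add(2, Mul(2, u)), Rational(-2, 5)) = Add(Rational(-4, 5), Mul(Rational(-4, 5), u)))
Add(1738786, Mul(Function('h')(140, Function('o')(-4)), Function('C')(7))) = Add(1738786, Mul(-224, Add(Rational(-4, 5), Mul(Rational(-4, 5), 7)))) = Add(1738786, Mul(-224, Add(Rational(-4, 5), Rational(-28, 5)))) = Add(1738786, Mul(-224, Rational(-32, 5))) = Add(1738786, Rational(7168, 5)) = Rational(8701098, 5)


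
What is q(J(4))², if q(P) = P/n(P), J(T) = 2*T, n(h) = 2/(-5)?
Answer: 400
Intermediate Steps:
n(h) = -⅖ (n(h) = 2*(-⅕) = -⅖)
q(P) = -5*P/2 (q(P) = P/(-⅖) = P*(-5/2) = -5*P/2)
q(J(4))² = (-5*4)² = (-5/2*8)² = (-20)² = 400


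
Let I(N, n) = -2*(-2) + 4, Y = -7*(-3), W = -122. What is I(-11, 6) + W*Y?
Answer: -2554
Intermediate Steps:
Y = 21
I(N, n) = 8 (I(N, n) = 4 + 4 = 8)
I(-11, 6) + W*Y = 8 - 122*21 = 8 - 2562 = -2554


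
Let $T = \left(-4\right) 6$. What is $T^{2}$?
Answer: $576$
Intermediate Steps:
$T = -24$
$T^{2} = \left(-24\right)^{2} = 576$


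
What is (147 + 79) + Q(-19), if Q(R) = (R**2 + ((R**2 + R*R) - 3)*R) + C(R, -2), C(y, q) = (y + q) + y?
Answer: -13114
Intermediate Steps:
C(y, q) = q + 2*y (C(y, q) = (q + y) + y = q + 2*y)
Q(R) = -2 + R**2 + 2*R + R*(-3 + 2*R**2) (Q(R) = (R**2 + ((R**2 + R*R) - 3)*R) + (-2 + 2*R) = (R**2 + ((R**2 + R**2) - 3)*R) + (-2 + 2*R) = (R**2 + (2*R**2 - 3)*R) + (-2 + 2*R) = (R**2 + (-3 + 2*R**2)*R) + (-2 + 2*R) = (R**2 + R*(-3 + 2*R**2)) + (-2 + 2*R) = -2 + R**2 + 2*R + R*(-3 + 2*R**2))
(147 + 79) + Q(-19) = (147 + 79) + (-2 + (-19)**2 - 1*(-19) + 2*(-19)**3) = 226 + (-2 + 361 + 19 + 2*(-6859)) = 226 + (-2 + 361 + 19 - 13718) = 226 - 13340 = -13114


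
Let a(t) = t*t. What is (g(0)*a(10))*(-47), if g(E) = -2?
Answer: 9400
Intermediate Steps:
a(t) = t²
(g(0)*a(10))*(-47) = -2*10²*(-47) = -2*100*(-47) = -200*(-47) = 9400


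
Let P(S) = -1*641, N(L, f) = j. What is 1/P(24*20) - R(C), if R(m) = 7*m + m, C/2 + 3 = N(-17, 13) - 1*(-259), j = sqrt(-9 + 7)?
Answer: -2625537/641 - 16*I*sqrt(2) ≈ -4096.0 - 22.627*I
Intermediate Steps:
j = I*sqrt(2) (j = sqrt(-2) = I*sqrt(2) ≈ 1.4142*I)
N(L, f) = I*sqrt(2)
P(S) = -641
C = 512 + 2*I*sqrt(2) (C = -6 + 2*(I*sqrt(2) - 1*(-259)) = -6 + 2*(I*sqrt(2) + 259) = -6 + 2*(259 + I*sqrt(2)) = -6 + (518 + 2*I*sqrt(2)) = 512 + 2*I*sqrt(2) ≈ 512.0 + 2.8284*I)
R(m) = 8*m
1/P(24*20) - R(C) = 1/(-641) - 8*(512 + 2*I*sqrt(2)) = -1/641 - (4096 + 16*I*sqrt(2)) = -1/641 + (-4096 - 16*I*sqrt(2)) = -2625537/641 - 16*I*sqrt(2)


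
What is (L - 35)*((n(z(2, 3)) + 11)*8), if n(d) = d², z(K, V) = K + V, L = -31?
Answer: -19008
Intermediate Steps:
(L - 35)*((n(z(2, 3)) + 11)*8) = (-31 - 35)*(((2 + 3)² + 11)*8) = -66*(5² + 11)*8 = -66*(25 + 11)*8 = -2376*8 = -66*288 = -19008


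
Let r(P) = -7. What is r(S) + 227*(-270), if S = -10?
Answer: -61297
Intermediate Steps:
r(S) + 227*(-270) = -7 + 227*(-270) = -7 - 61290 = -61297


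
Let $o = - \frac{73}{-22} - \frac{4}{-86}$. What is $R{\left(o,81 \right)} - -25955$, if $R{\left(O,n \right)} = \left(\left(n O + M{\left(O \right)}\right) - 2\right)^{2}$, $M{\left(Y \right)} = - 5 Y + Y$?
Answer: $\frac{680771061}{7396} \approx 92046.0$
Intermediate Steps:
$M{\left(Y \right)} = - 4 Y$
$o = \frac{3183}{946}$ ($o = \left(-73\right) \left(- \frac{1}{22}\right) - - \frac{2}{43} = \frac{73}{22} + \frac{2}{43} = \frac{3183}{946} \approx 3.3647$)
$R{\left(O,n \right)} = \left(-2 - 4 O + O n\right)^{2}$ ($R{\left(O,n \right)} = \left(\left(n O - 4 O\right) - 2\right)^{2} = \left(\left(O n - 4 O\right) - 2\right)^{2} = \left(\left(- 4 O + O n\right) - 2\right)^{2} = \left(-2 - 4 O + O n\right)^{2}$)
$R{\left(o,81 \right)} - -25955 = \left(2 + 4 \cdot \frac{3183}{946} - \frac{3183}{946} \cdot 81\right)^{2} - -25955 = \left(2 + \frac{6366}{473} - \frac{257823}{946}\right)^{2} + 25955 = \left(- \frac{22109}{86}\right)^{2} + 25955 = \frac{488807881}{7396} + 25955 = \frac{680771061}{7396}$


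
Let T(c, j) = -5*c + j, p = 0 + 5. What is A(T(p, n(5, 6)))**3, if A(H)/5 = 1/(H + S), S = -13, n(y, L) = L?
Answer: -125/32768 ≈ -0.0038147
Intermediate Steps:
p = 5
T(c, j) = j - 5*c
A(H) = 5/(-13 + H) (A(H) = 5/(H - 13) = 5/(-13 + H))
A(T(p, n(5, 6)))**3 = (5/(-13 + (6 - 5*5)))**3 = (5/(-13 + (6 - 25)))**3 = (5/(-13 - 19))**3 = (5/(-32))**3 = (5*(-1/32))**3 = (-5/32)**3 = -125/32768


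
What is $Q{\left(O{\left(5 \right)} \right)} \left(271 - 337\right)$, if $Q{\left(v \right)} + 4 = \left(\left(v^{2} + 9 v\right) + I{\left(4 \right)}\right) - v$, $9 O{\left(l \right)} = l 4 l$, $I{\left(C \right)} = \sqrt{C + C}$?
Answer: $- \frac{371272}{27} - 132 \sqrt{2} \approx -13937.0$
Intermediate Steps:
$I{\left(C \right)} = \sqrt{2} \sqrt{C}$ ($I{\left(C \right)} = \sqrt{2 C} = \sqrt{2} \sqrt{C}$)
$O{\left(l \right)} = \frac{4 l^{2}}{9}$ ($O{\left(l \right)} = \frac{l 4 l}{9} = \frac{4 l l}{9} = \frac{4 l^{2}}{9}$)
$Q{\left(v \right)} = -4 + v^{2} + 2 \sqrt{2} + 8 v$ ($Q{\left(v \right)} = -4 - \left(- v^{2} - 8 v - \sqrt{2} \sqrt{4}\right) = -4 - \left(- v^{2} - 8 v - \sqrt{2} \cdot 2\right) = -4 - \left(- v^{2} - 8 v - 2 \sqrt{2}\right) = -4 + \left(v^{2} + 2 \sqrt{2} + 8 v\right) = -4 + v^{2} + 2 \sqrt{2} + 8 v$)
$Q{\left(O{\left(5 \right)} \right)} \left(271 - 337\right) = \left(-4 + \left(\frac{4 \cdot 5^{2}}{9}\right)^{2} + 2 \sqrt{2} + 8 \frac{4 \cdot 5^{2}}{9}\right) \left(271 - 337\right) = \left(-4 + \left(\frac{4}{9} \cdot 25\right)^{2} + 2 \sqrt{2} + 8 \cdot \frac{4}{9} \cdot 25\right) \left(-66\right) = \left(-4 + \left(\frac{100}{9}\right)^{2} + 2 \sqrt{2} + 8 \cdot \frac{100}{9}\right) \left(-66\right) = \left(-4 + \frac{10000}{81} + 2 \sqrt{2} + \frac{800}{9}\right) \left(-66\right) = \left(\frac{16876}{81} + 2 \sqrt{2}\right) \left(-66\right) = - \frac{371272}{27} - 132 \sqrt{2}$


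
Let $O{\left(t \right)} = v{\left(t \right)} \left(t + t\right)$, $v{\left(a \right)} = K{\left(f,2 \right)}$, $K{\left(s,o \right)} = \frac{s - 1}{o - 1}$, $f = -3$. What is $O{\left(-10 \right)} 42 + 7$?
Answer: $3367$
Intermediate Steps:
$K{\left(s,o \right)} = \frac{-1 + s}{-1 + o}$
$v{\left(a \right)} = -4$ ($v{\left(a \right)} = \frac{-1 - 3}{-1 + 2} = 1^{-1} \left(-4\right) = 1 \left(-4\right) = -4$)
$O{\left(t \right)} = - 8 t$ ($O{\left(t \right)} = - 4 \left(t + t\right) = - 4 \cdot 2 t = - 8 t$)
$O{\left(-10 \right)} 42 + 7 = \left(-8\right) \left(-10\right) 42 + 7 = 80 \cdot 42 + 7 = 3360 + 7 = 3367$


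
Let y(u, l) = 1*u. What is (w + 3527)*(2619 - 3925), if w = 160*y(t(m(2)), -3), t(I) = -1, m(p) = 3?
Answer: -4397302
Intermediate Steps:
y(u, l) = u
w = -160 (w = 160*(-1) = -160)
(w + 3527)*(2619 - 3925) = (-160 + 3527)*(2619 - 3925) = 3367*(-1306) = -4397302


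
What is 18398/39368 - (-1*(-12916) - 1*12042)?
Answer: -17194617/19684 ≈ -873.53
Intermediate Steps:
18398/39368 - (-1*(-12916) - 1*12042) = 18398*(1/39368) - (12916 - 12042) = 9199/19684 - 1*874 = 9199/19684 - 874 = -17194617/19684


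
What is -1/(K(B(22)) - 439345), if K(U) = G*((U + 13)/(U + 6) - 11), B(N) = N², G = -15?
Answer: 14/6148733 ≈ 2.2769e-6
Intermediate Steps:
K(U) = 165 - 15*(13 + U)/(6 + U) (K(U) = -15*((U + 13)/(U + 6) - 11) = -15*((13 + U)/(6 + U) - 11) = -15*(-11 + (13 + U)/(6 + U)) = 165 - 15*(13 + U)/(6 + U))
-1/(K(B(22)) - 439345) = -1/(15*(53 + 10*22²)/(6 + 22²) - 439345) = -1/(15*(53 + 10*484)/(6 + 484) - 439345) = -1/(15*(53 + 4840)/490 - 439345) = -1/(15*(1/490)*4893 - 439345) = -1/(2097/14 - 439345) = -1/(-6148733/14) = -1*(-14/6148733) = 14/6148733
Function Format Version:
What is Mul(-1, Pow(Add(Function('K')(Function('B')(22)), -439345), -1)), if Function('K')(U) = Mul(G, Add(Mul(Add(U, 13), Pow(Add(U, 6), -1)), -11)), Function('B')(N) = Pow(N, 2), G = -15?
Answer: Rational(14, 6148733) ≈ 2.2769e-6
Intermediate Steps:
Function('K')(U) = Add(165, Mul(-15, Pow(Add(6, U), -1), Add(13, U))) (Function('K')(U) = Mul(-15, Add(Mul(Add(U, 13), Pow(Add(U, 6), -1)), -11)) = Mul(-15, Add(Mul(Add(13, U), Pow(Add(6, U), -1)), -11)) = Mul(-15, Add(Mul(Pow(Add(6, U), -1), Add(13, U)), -11)) = Mul(-15, Add(-11, Mul(Pow(Add(6, U), -1), Add(13, U)))) = Add(165, Mul(-15, Pow(Add(6, U), -1), Add(13, U))))
Mul(-1, Pow(Add(Function('K')(Function('B')(22)), -439345), -1)) = Mul(-1, Pow(Add(Mul(15, Pow(Add(6, Pow(22, 2)), -1), Add(53, Mul(10, Pow(22, 2)))), -439345), -1)) = Mul(-1, Pow(Add(Mul(15, Pow(Add(6, 484), -1), Add(53, Mul(10, 484))), -439345), -1)) = Mul(-1, Pow(Add(Mul(15, Pow(490, -1), Add(53, 4840)), -439345), -1)) = Mul(-1, Pow(Add(Mul(15, Rational(1, 490), 4893), -439345), -1)) = Mul(-1, Pow(Add(Rational(2097, 14), -439345), -1)) = Mul(-1, Pow(Rational(-6148733, 14), -1)) = Mul(-1, Rational(-14, 6148733)) = Rational(14, 6148733)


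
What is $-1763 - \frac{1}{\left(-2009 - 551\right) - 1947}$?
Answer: $- \frac{7945840}{4507} \approx -1763.0$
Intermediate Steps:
$-1763 - \frac{1}{\left(-2009 - 551\right) - 1947} = -1763 - \frac{1}{-2560 - 1947} = -1763 - \frac{1}{-4507} = -1763 - - \frac{1}{4507} = -1763 + \frac{1}{4507} = - \frac{7945840}{4507}$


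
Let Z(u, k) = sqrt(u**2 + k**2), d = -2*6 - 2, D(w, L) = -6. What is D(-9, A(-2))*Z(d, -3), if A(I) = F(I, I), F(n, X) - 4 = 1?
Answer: -6*sqrt(205) ≈ -85.907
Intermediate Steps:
F(n, X) = 5 (F(n, X) = 4 + 1 = 5)
A(I) = 5
d = -14 (d = -12 - 2 = -14)
Z(u, k) = sqrt(k**2 + u**2)
D(-9, A(-2))*Z(d, -3) = -6*sqrt((-3)**2 + (-14)**2) = -6*sqrt(9 + 196) = -6*sqrt(205)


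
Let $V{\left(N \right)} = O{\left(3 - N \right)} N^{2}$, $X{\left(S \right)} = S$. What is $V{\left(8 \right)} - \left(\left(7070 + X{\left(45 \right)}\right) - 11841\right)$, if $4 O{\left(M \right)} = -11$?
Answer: $4550$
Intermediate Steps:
$O{\left(M \right)} = - \frac{11}{4}$ ($O{\left(M \right)} = \frac{1}{4} \left(-11\right) = - \frac{11}{4}$)
$V{\left(N \right)} = - \frac{11 N^{2}}{4}$
$V{\left(8 \right)} - \left(\left(7070 + X{\left(45 \right)}\right) - 11841\right) = - \frac{11 \cdot 8^{2}}{4} - \left(\left(7070 + 45\right) - 11841\right) = \left(- \frac{11}{4}\right) 64 - \left(7115 - 11841\right) = -176 - -4726 = -176 + 4726 = 4550$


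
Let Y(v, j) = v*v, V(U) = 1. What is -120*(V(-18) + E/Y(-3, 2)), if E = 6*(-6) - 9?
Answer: 480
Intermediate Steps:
Y(v, j) = v²
E = -45 (E = -36 - 9 = -45)
-120*(V(-18) + E/Y(-3, 2)) = -120*(1 - 45/((-3)²)) = -120*(1 - 45/9) = -120*(1 - 45*⅑) = -120*(1 - 5) = -120*(-4) = 480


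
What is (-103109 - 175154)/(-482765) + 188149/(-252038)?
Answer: -20698901991/121675125070 ≈ -0.17012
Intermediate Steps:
(-103109 - 175154)/(-482765) + 188149/(-252038) = -278263*(-1/482765) + 188149*(-1/252038) = 278263/482765 - 188149/252038 = -20698901991/121675125070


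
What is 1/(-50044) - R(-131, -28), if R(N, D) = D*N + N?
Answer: -177005629/50044 ≈ -3537.0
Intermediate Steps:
R(N, D) = N + D*N
1/(-50044) - R(-131, -28) = 1/(-50044) - (-131)*(1 - 28) = -1/50044 - (-131)*(-27) = -1/50044 - 1*3537 = -1/50044 - 3537 = -177005629/50044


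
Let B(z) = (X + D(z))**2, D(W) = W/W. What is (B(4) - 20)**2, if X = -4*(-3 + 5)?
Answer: 841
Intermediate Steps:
D(W) = 1
X = -8 (X = -4*2 = -8)
B(z) = 49 (B(z) = (-8 + 1)**2 = (-7)**2 = 49)
(B(4) - 20)**2 = (49 - 20)**2 = 29**2 = 841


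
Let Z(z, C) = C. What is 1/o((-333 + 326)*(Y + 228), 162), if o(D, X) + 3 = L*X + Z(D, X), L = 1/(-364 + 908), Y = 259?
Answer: 272/43329 ≈ 0.0062776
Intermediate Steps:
L = 1/544 ≈ 0.0018382
o(D, X) = -3 + 545*X/544 (o(D, X) = -3 + (X/544 + X) = -3 + 545*X/544)
1/o((-333 + 326)*(Y + 228), 162) = 1/(-3 + (545/544)*162) = 1/(-3 + 44145/272) = 1/(43329/272) = 272/43329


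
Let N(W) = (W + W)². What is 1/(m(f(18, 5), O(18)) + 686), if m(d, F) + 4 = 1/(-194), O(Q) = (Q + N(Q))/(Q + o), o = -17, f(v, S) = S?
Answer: 194/132307 ≈ 0.0014663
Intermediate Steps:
N(W) = 4*W² (N(W) = (2*W)² = 4*W²)
O(Q) = (Q + 4*Q²)/(-17 + Q) (O(Q) = (Q + 4*Q²)/(Q - 17) = (Q + 4*Q²)/(-17 + Q))
m(d, F) = -777/194 (m(d, F) = -4 + 1/(-194) = -4 - 1/194 = -777/194)
1/(m(f(18, 5), O(18)) + 686) = 1/(-777/194 + 686) = 1/(132307/194) = 194/132307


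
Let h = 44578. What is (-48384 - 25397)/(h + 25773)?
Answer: -73781/70351 ≈ -1.0488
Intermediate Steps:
(-48384 - 25397)/(h + 25773) = (-48384 - 25397)/(44578 + 25773) = -73781/70351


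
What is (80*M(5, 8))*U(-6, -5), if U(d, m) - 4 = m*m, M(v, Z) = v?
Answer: 11600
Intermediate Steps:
U(d, m) = 4 + m² (U(d, m) = 4 + m*m = 4 + m²)
(80*M(5, 8))*U(-6, -5) = (80*5)*(4 + (-5)²) = 400*(4 + 25) = 400*29 = 11600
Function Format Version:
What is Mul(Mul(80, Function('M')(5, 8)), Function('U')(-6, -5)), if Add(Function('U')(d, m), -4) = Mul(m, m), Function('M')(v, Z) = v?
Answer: 11600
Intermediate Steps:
Function('U')(d, m) = Add(4, Pow(m, 2)) (Function('U')(d, m) = Add(4, Mul(m, m)) = Add(4, Pow(m, 2)))
Mul(Mul(80, Function('M')(5, 8)), Function('U')(-6, -5)) = Mul(Mul(80, 5), Add(4, Pow(-5, 2))) = Mul(400, Add(4, 25)) = Mul(400, 29) = 11600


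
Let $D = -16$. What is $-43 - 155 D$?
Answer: $2437$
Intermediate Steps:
$-43 - 155 D = -43 - -2480 = -43 + 2480 = 2437$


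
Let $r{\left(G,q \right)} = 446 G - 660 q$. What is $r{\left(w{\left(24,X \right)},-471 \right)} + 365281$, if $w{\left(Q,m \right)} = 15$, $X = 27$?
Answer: $682831$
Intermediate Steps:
$r{\left(G,q \right)} = - 660 q + 446 G$
$r{\left(w{\left(24,X \right)},-471 \right)} + 365281 = \left(\left(-660\right) \left(-471\right) + 446 \cdot 15\right) + 365281 = \left(310860 + 6690\right) + 365281 = 317550 + 365281 = 682831$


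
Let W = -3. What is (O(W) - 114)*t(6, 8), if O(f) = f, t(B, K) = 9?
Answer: -1053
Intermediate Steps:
(O(W) - 114)*t(6, 8) = (-3 - 114)*9 = -117*9 = -1053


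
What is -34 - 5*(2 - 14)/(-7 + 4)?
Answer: -54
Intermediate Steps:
-34 - 5*(2 - 14)/(-7 + 4) = -34 - (-60)/(-3) = -34 - (-60)*(-1)/3 = -34 - 5*4 = -34 - 20 = -54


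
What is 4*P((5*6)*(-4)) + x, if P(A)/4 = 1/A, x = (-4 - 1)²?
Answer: 373/15 ≈ 24.867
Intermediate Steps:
x = 25 (x = (-5)² = 25)
P(A) = 4/A
4*P((5*6)*(-4)) + x = 4*(4/(((5*6)*(-4)))) + 25 = 4*(4/((30*(-4)))) + 25 = 4*(4/(-120)) + 25 = 4*(4*(-1/120)) + 25 = 4*(-1/30) + 25 = -2/15 + 25 = 373/15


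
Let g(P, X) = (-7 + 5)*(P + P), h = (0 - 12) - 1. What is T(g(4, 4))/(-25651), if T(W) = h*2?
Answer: 26/25651 ≈ 0.0010136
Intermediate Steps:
h = -13 (h = -12 - 1 = -13)
g(P, X) = -4*P
T(W) = -26 (T(W) = -13*2 = -26)
T(g(4, 4))/(-25651) = -26/(-25651) = -26*(-1/25651) = 26/25651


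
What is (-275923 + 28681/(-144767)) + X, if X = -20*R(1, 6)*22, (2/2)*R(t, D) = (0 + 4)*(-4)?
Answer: -38925413942/144767 ≈ -2.6888e+5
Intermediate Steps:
R(t, D) = -16 (R(t, D) = (0 + 4)*(-4) = 4*(-4) = -16)
X = 7040 (X = -20*(-16)*22 = 320*22 = 7040)
(-275923 + 28681/(-144767)) + X = (-275923 + 28681/(-144767)) + 7040 = (-275923 + 28681*(-1/144767)) + 7040 = (-275923 - 28681/144767) + 7040 = -39944573622/144767 + 7040 = -38925413942/144767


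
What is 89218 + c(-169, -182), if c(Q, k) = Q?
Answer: 89049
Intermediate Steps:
89218 + c(-169, -182) = 89218 - 169 = 89049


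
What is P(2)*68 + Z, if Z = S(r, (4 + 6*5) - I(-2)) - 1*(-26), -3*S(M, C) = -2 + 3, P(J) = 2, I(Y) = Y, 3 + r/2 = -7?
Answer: 485/3 ≈ 161.67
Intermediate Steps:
r = -20 (r = -6 + 2*(-7) = -6 - 14 = -20)
S(M, C) = -1/3 (S(M, C) = -(-2 + 3)/3 = -1/3*1 = -1/3)
Z = 77/3 (Z = -1/3 - 1*(-26) = -1/3 + 26 = 77/3 ≈ 25.667)
P(2)*68 + Z = 2*68 + 77/3 = 136 + 77/3 = 485/3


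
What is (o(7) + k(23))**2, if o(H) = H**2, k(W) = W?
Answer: 5184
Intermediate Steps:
(o(7) + k(23))**2 = (7**2 + 23)**2 = (49 + 23)**2 = 72**2 = 5184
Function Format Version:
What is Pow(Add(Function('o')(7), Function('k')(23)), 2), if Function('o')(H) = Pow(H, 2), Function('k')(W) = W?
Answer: 5184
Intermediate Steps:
Pow(Add(Function('o')(7), Function('k')(23)), 2) = Pow(Add(Pow(7, 2), 23), 2) = Pow(Add(49, 23), 2) = Pow(72, 2) = 5184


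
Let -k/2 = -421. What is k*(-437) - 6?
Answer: -367960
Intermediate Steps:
k = 842 (k = -2*(-421) = 842)
k*(-437) - 6 = 842*(-437) - 6 = -367954 - 6 = -367960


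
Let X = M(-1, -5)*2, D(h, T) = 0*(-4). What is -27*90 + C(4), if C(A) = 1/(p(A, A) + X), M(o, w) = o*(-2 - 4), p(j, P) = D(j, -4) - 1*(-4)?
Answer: -38879/16 ≈ -2429.9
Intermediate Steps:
D(h, T) = 0
p(j, P) = 4 (p(j, P) = 0 - 1*(-4) = 0 + 4 = 4)
M(o, w) = -6*o (M(o, w) = o*(-6) = -6*o)
X = 12 (X = -6*(-1)*2 = 6*2 = 12)
C(A) = 1/16 (C(A) = 1/(4 + 12) = 1/16)
-27*90 + C(4) = -27*90 + 1/16 = -2430 + 1/16 = -38879/16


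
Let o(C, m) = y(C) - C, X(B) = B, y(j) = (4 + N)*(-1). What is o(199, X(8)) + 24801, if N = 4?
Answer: 24594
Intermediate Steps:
y(j) = -8 (y(j) = (4 + 4)*(-1) = 8*(-1) = -8)
o(C, m) = -8 - C
o(199, X(8)) + 24801 = (-8 - 1*199) + 24801 = (-8 - 199) + 24801 = -207 + 24801 = 24594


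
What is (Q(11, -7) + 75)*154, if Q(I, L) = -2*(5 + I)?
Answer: 6622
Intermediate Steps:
Q(I, L) = -10 - 2*I
(Q(11, -7) + 75)*154 = ((-10 - 2*11) + 75)*154 = ((-10 - 22) + 75)*154 = (-32 + 75)*154 = 43*154 = 6622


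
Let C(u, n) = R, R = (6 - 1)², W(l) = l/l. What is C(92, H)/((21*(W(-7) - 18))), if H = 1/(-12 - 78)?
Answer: -25/357 ≈ -0.070028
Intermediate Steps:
W(l) = 1
H = -1/90 (H = 1/(-90) = -1/90 ≈ -0.011111)
R = 25 (R = 5² = 25)
C(u, n) = 25
C(92, H)/((21*(W(-7) - 18))) = 25/((21*(1 - 18))) = 25/((21*(-17))) = 25/(-357) = 25*(-1/357) = -25/357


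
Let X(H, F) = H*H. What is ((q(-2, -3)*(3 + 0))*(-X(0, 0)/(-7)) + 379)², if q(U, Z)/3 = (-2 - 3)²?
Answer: 143641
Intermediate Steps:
X(H, F) = H²
q(U, Z) = 75 (q(U, Z) = 3*(-2 - 3)² = 3*(-5)² = 3*25 = 75)
((q(-2, -3)*(3 + 0))*(-X(0, 0)/(-7)) + 379)² = ((75*(3 + 0))*(-1*0²/(-7)) + 379)² = ((75*3)*(-1*0*(-⅐)) + 379)² = (225*(0*(-⅐)) + 379)² = (225*0 + 379)² = (0 + 379)² = 379² = 143641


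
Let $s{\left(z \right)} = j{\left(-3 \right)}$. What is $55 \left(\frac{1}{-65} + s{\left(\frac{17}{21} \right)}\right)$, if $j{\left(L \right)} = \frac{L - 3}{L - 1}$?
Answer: $\frac{2123}{26} \approx 81.654$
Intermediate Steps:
$j{\left(L \right)} = \frac{-3 + L}{-1 + L}$
$s{\left(z \right)} = \frac{3}{2}$ ($s{\left(z \right)} = \frac{-3 - 3}{-1 - 3} = \frac{1}{-4} \left(-6\right) = \left(- \frac{1}{4}\right) \left(-6\right) = \frac{3}{2}$)
$55 \left(\frac{1}{-65} + s{\left(\frac{17}{21} \right)}\right) = 55 \left(\frac{1}{-65} + \frac{3}{2}\right) = 55 \left(- \frac{1}{65} + \frac{3}{2}\right) = 55 \cdot \frac{193}{130} = \frac{2123}{26}$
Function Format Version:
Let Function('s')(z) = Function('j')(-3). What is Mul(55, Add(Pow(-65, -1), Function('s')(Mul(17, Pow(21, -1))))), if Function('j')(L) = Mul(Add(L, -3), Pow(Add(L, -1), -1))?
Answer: Rational(2123, 26) ≈ 81.654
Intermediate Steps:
Function('j')(L) = Mul(Pow(Add(-1, L), -1), Add(-3, L)) (Function('j')(L) = Mul(Add(-3, L), Pow(Add(-1, L), -1)) = Mul(Pow(Add(-1, L), -1), Add(-3, L)))
Function('s')(z) = Rational(3, 2) (Function('s')(z) = Mul(Pow(Add(-1, -3), -1), Add(-3, -3)) = Mul(Pow(-4, -1), -6) = Mul(Rational(-1, 4), -6) = Rational(3, 2))
Mul(55, Add(Pow(-65, -1), Function('s')(Mul(17, Pow(21, -1))))) = Mul(55, Add(Pow(-65, -1), Rational(3, 2))) = Mul(55, Add(Rational(-1, 65), Rational(3, 2))) = Mul(55, Rational(193, 130)) = Rational(2123, 26)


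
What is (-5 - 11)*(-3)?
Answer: 48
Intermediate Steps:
(-5 - 11)*(-3) = -16*(-3) = 48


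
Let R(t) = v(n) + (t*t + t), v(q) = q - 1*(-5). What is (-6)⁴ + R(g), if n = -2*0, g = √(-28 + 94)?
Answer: 1367 + √66 ≈ 1375.1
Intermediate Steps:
g = √66 ≈ 8.1240
n = 0
v(q) = 5 + q (v(q) = q + 5 = 5 + q)
R(t) = 5 + t + t² (R(t) = (5 + 0) + (t*t + t) = 5 + (t² + t) = 5 + (t + t²) = 5 + t + t²)
(-6)⁴ + R(g) = (-6)⁴ + (5 + √66 + (√66)²) = 1296 + (5 + √66 + 66) = 1296 + (71 + √66) = 1367 + √66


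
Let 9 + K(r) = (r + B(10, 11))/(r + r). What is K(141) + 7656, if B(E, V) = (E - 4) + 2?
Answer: 2156603/282 ≈ 7647.5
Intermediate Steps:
B(E, V) = -2 + E (B(E, V) = (-4 + E) + 2 = -2 + E)
K(r) = -9 + (8 + r)/(2*r) (K(r) = -9 + (r + (-2 + 10))/(r + r) = -9 + (r + 8)/((2*r)) = -9 + (8 + r)*(1/(2*r)) = -9 + (8 + r)/(2*r))
K(141) + 7656 = (-17/2 + 4/141) + 7656 = -2389/282 + 7656 = 2156603/282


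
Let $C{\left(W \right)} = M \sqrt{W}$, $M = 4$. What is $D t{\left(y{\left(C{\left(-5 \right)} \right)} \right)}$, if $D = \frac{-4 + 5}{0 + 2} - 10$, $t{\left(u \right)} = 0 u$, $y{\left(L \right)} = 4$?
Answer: $0$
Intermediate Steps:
$C{\left(W \right)} = 4 \sqrt{W}$
$t{\left(u \right)} = 0$
$D = - \frac{19}{2}$ ($D = 1 \cdot \frac{1}{2} - 10 = \frac{1}{2} - 10 = - \frac{19}{2} \approx -9.5$)
$D t{\left(y{\left(C{\left(-5 \right)} \right)} \right)} = \left(- \frac{19}{2}\right) 0 = 0$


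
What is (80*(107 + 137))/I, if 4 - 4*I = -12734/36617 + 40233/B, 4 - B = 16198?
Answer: 15433180833280/1350442983 ≈ 11428.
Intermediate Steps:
B = -16194 (B = 4 - 1*16198 = 4 - 16198 = -16194)
I = 1350442983/790634264 (I = 1 - (-12734/36617 + 40233/(-16194))/4 = 1 - (-12734*1/36617 + 40233*(-1/16194))/4 = 1 - (-12734/36617 - 13411/5398)/4 = 1 - ¼*(-559808719/197658566) = 1 + 559808719/790634264 = 1350442983/790634264 ≈ 1.7080)
(80*(107 + 137))/I = (80*(107 + 137))/(1350442983/790634264) = (80*244)*(790634264/1350442983) = 19520*(790634264/1350442983) = 15433180833280/1350442983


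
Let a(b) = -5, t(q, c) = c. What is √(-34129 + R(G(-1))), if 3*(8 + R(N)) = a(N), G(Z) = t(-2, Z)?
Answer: 4*I*√19203/3 ≈ 184.77*I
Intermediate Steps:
G(Z) = Z
R(N) = -29/3 (R(N) = -8 + (⅓)*(-5) = -8 - 5/3 = -29/3)
√(-34129 + R(G(-1))) = √(-34129 - 29/3) = √(-102416/3) = 4*I*√19203/3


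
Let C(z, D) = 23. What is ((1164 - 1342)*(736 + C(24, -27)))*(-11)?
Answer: 1486122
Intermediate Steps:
((1164 - 1342)*(736 + C(24, -27)))*(-11) = ((1164 - 1342)*(736 + 23))*(-11) = -178*759*(-11) = -135102*(-11) = 1486122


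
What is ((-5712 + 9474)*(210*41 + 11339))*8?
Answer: 600385104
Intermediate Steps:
((-5712 + 9474)*(210*41 + 11339))*8 = (3762*(8610 + 11339))*8 = (3762*19949)*8 = 75048138*8 = 600385104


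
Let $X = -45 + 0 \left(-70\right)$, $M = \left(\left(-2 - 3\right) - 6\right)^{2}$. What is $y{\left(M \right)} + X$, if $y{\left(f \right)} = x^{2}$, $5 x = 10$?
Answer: $-41$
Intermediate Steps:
$x = 2$ ($x = \frac{1}{5} \cdot 10 = 2$)
$M = 121$ ($M = \left(-5 - 6\right)^{2} = \left(-11\right)^{2} = 121$)
$y{\left(f \right)} = 4$ ($y{\left(f \right)} = 2^{2} = 4$)
$X = -45$ ($X = -45 + 0 = -45$)
$y{\left(M \right)} + X = 4 - 45 = -41$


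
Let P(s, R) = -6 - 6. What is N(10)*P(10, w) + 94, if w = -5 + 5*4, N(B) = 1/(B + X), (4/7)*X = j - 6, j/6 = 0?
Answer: 118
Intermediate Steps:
j = 0 (j = 6*0 = 0)
X = -21/2 (X = 7*(0 - 6)/4 = (7/4)*(-6) = -21/2 ≈ -10.500)
N(B) = 1/(-21/2 + B) (N(B) = 1/(B - 21/2) = 1/(-21/2 + B))
w = 15 (w = -5 + 20 = 15)
P(s, R) = -12
N(10)*P(10, w) + 94 = (2/(-21 + 2*10))*(-12) + 94 = (2/(-21 + 20))*(-12) + 94 = (2/(-1))*(-12) + 94 = (2*(-1))*(-12) + 94 = -2*(-12) + 94 = 24 + 94 = 118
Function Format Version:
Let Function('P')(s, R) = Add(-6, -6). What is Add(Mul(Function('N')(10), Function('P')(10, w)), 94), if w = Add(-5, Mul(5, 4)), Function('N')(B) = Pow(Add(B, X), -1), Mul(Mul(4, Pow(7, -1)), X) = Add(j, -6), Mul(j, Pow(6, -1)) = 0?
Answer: 118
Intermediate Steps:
j = 0 (j = Mul(6, 0) = 0)
X = Rational(-21, 2) (X = Mul(Rational(7, 4), Add(0, -6)) = Mul(Rational(7, 4), -6) = Rational(-21, 2) ≈ -10.500)
Function('N')(B) = Pow(Add(Rational(-21, 2), B), -1) (Function('N')(B) = Pow(Add(B, Rational(-21, 2)), -1) = Pow(Add(Rational(-21, 2), B), -1))
w = 15 (w = Add(-5, 20) = 15)
Function('P')(s, R) = -12
Add(Mul(Function('N')(10), Function('P')(10, w)), 94) = Add(Mul(Mul(2, Pow(Add(-21, Mul(2, 10)), -1)), -12), 94) = Add(Mul(Mul(2, Pow(Add(-21, 20), -1)), -12), 94) = Add(Mul(Mul(2, Pow(-1, -1)), -12), 94) = Add(Mul(Mul(2, -1), -12), 94) = Add(Mul(-2, -12), 94) = Add(24, 94) = 118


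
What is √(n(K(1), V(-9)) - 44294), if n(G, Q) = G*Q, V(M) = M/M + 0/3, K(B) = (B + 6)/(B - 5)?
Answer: 3*I*√19687/2 ≈ 210.47*I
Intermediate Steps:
K(B) = (6 + B)/(-5 + B)
V(M) = 1 (V(M) = 1 + 0*(⅓) = 1 + 0 = 1)
√(n(K(1), V(-9)) - 44294) = √(((6 + 1)/(-5 + 1))*1 - 44294) = √((7/(-4))*1 - 44294) = √(-¼*7*1 - 44294) = √(-7/4*1 - 44294) = √(-7/4 - 44294) = √(-177183/4) = 3*I*√19687/2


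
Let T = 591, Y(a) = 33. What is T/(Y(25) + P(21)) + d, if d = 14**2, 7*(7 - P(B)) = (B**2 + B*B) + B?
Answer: 16853/89 ≈ 189.36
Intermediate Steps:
P(B) = 7 - 2*B**2/7 - B/7 (P(B) = 7 - ((B**2 + B*B) + B)/7 = 7 - ((B**2 + B**2) + B)/7 = 7 - (2*B**2 + B)/7 = 7 - (B + 2*B**2)/7 = 7 + (-2*B**2/7 - B/7) = 7 - 2*B**2/7 - B/7)
d = 196
T/(Y(25) + P(21)) + d = 591/(33 + (7 - 2/7*21**2 - 1/7*21)) + 196 = 591/(33 + (7 - 2/7*441 - 3)) + 196 = 591/(33 + (7 - 126 - 3)) + 196 = 591/(33 - 122) + 196 = 591/(-89) + 196 = 591*(-1/89) + 196 = -591/89 + 196 = 16853/89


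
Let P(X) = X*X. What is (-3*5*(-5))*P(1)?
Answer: 75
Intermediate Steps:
P(X) = X**2
(-3*5*(-5))*P(1) = (-3*5*(-5))*1**2 = -15*(-5)*1 = 75*1 = 75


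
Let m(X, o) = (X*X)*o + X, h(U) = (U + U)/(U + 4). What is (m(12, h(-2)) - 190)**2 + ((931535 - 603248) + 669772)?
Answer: 1215215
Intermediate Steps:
h(U) = 2*U/(4 + U) (h(U) = (2*U)/(4 + U) = 2*U/(4 + U))
m(X, o) = X + o*X**2 (m(X, o) = X**2*o + X = o*X**2 + X = X + o*X**2)
(m(12, h(-2)) - 190)**2 + ((931535 - 603248) + 669772) = (12*(1 + 12*(2*(-2)/(4 - 2))) - 190)**2 + ((931535 - 603248) + 669772) = (12*(1 + 12*(2*(-2)/2)) - 190)**2 + (328287 + 669772) = (12*(1 + 12*(2*(-2)*(1/2))) - 190)**2 + 998059 = (12*(1 + 12*(-2)) - 190)**2 + 998059 = (12*(1 - 24) - 190)**2 + 998059 = (12*(-23) - 190)**2 + 998059 = (-276 - 190)**2 + 998059 = (-466)**2 + 998059 = 217156 + 998059 = 1215215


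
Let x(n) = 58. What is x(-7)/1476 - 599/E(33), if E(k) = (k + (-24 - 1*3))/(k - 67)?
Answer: 2505047/738 ≈ 3394.4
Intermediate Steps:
E(k) = (-27 + k)/(-67 + k) (E(k) = (k + (-24 - 3))/(-67 + k) = (k - 27)/(-67 + k) = (-27 + k)/(-67 + k))
x(-7)/1476 - 599/E(33) = 58/1476 - 599*(-67 + 33)/(-27 + 33) = 58*(1/1476) - 599/(6/(-34)) = 29/738 - 599/((-1/34*6)) = 29/738 - 599/(-3/17) = 29/738 - 599*(-17/3) = 29/738 + 10183/3 = 2505047/738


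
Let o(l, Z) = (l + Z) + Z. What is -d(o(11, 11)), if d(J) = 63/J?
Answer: -21/11 ≈ -1.9091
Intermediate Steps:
o(l, Z) = l + 2*Z (o(l, Z) = (Z + l) + Z = l + 2*Z)
-d(o(11, 11)) = -63/(11 + 2*11) = -63/(11 + 22) = -63/33 = -1*21/11 = -21/11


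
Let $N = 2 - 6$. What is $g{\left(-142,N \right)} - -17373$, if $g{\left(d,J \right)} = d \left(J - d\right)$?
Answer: $-2223$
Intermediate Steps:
$N = -4$ ($N = 2 - 6 = -4$)
$g{\left(-142,N \right)} - -17373 = - 142 \left(-4 - -142\right) - -17373 = - 142 \left(-4 + 142\right) + 17373 = \left(-142\right) 138 + 17373 = -19596 + 17373 = -2223$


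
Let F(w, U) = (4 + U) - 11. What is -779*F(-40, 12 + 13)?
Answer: -14022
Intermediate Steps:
F(w, U) = -7 + U
-779*F(-40, 12 + 13) = -779*(-7 + (12 + 13)) = -779*(-7 + 25) = -779*18 = -14022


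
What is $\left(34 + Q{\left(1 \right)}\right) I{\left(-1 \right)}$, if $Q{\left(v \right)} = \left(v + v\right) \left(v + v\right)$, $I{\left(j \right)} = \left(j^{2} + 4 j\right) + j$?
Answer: $-152$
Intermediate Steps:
$I{\left(j \right)} = j^{2} + 5 j$
$Q{\left(v \right)} = 4 v^{2}$ ($Q{\left(v \right)} = 2 v 2 v = 4 v^{2}$)
$\left(34 + Q{\left(1 \right)}\right) I{\left(-1 \right)} = \left(34 + 4 \cdot 1^{2}\right) \left(- (5 - 1)\right) = \left(34 + 4 \cdot 1\right) \left(\left(-1\right) 4\right) = \left(34 + 4\right) \left(-4\right) = 38 \left(-4\right) = -152$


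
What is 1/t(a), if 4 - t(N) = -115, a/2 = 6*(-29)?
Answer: 1/119 ≈ 0.0084034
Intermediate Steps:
a = -348 (a = 2*(6*(-29)) = 2*(-174) = -348)
t(N) = 119 (t(N) = 4 - 1*(-115) = 4 + 115 = 119)
1/t(a) = 1/119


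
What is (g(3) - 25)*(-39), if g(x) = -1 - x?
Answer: 1131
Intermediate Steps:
(g(3) - 25)*(-39) = ((-1 - 1*3) - 25)*(-39) = ((-1 - 3) - 25)*(-39) = (-4 - 25)*(-39) = -29*(-39) = 1131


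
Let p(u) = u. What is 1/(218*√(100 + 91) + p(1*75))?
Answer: -75/9071459 + 218*√191/9071459 ≈ 0.00032385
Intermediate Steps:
1/(218*√(100 + 91) + p(1*75)) = 1/(218*√(100 + 91) + 1*75) = 1/(218*√191 + 75) = 1/(75 + 218*√191)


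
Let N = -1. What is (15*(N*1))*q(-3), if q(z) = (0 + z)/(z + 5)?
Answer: 45/2 ≈ 22.500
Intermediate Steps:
q(z) = z/(5 + z)
(15*(N*1))*q(-3) = (15*(-1*1))*(-3/(5 - 3)) = (15*(-1))*(-3/2) = -(-45)/2 = -15*(-3/2) = 45/2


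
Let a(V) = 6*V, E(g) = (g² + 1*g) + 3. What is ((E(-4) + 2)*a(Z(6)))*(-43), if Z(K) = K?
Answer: -26316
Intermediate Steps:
E(g) = 3 + g + g² (E(g) = (g² + g) + 3 = (g + g²) + 3 = 3 + g + g²)
((E(-4) + 2)*a(Z(6)))*(-43) = (((3 - 4 + (-4)²) + 2)*(6*6))*(-43) = (((3 - 4 + 16) + 2)*36)*(-43) = ((15 + 2)*36)*(-43) = (17*36)*(-43) = 612*(-43) = -26316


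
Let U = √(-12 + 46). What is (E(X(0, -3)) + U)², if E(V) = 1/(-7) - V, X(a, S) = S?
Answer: 2066/49 + 40*√34/7 ≈ 75.483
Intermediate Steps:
E(V) = -⅐ - V
U = √34 ≈ 5.8309
(E(X(0, -3)) + U)² = ((-⅐ - 1*(-3)) + √34)² = ((-⅐ + 3) + √34)² = (20/7 + √34)²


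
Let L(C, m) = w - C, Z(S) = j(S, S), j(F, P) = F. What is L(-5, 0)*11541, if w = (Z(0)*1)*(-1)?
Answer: 57705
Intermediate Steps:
Z(S) = S
w = 0 (w = (0*1)*(-1) = 0*(-1) = 0)
L(C, m) = -C (L(C, m) = 0 - C = -C)
L(-5, 0)*11541 = -1*(-5)*11541 = 5*11541 = 57705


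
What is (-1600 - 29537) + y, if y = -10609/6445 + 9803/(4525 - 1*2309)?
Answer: -444662699649/14282120 ≈ -31134.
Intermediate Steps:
y = 39670791/14282120 (y = -10609*1/6445 + 9803/(4525 - 2309) = -10609/6445 + 9803/2216 = 39670791/14282120 ≈ 2.7777)
(-1600 - 29537) + y = (-1600 - 29537) + 39670791/14282120 = -31137 + 39670791/14282120 = -444662699649/14282120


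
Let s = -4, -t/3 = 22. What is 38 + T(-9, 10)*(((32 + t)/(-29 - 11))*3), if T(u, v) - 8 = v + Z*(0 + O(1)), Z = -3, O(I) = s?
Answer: 229/2 ≈ 114.50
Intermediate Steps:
t = -66 (t = -3*22 = -66)
O(I) = -4
T(u, v) = 20 + v (T(u, v) = 8 + (v - 3*(0 - 4)) = 8 + (v - 3*(-4)) = 8 + (v + 12) = 8 + (12 + v) = 20 + v)
38 + T(-9, 10)*(((32 + t)/(-29 - 11))*3) = 38 + (20 + 10)*(((32 - 66)/(-29 - 11))*3) = 38 + 30*(-34/(-40)*3) = 38 + 30*(-34*(-1/40)*3) = 38 + 30*((17/20)*3) = 38 + 30*(51/20) = 38 + 153/2 = 229/2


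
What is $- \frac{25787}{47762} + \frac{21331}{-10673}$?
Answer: $- \frac{7657017}{3016354} \approx -2.5385$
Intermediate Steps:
$- \frac{25787}{47762} + \frac{21331}{-10673} = \left(-25787\right) \frac{1}{47762} + 21331 \left(- \frac{1}{10673}\right) = - \frac{25787}{47762} - \frac{21331}{10673} = - \frac{7657017}{3016354}$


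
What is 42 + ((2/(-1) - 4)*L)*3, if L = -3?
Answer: 96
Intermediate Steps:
42 + ((2/(-1) - 4)*L)*3 = 42 + ((2/(-1) - 4)*(-3))*3 = 42 + ((2*(-1) - 4)*(-3))*3 = 42 + ((-2 - 4)*(-3))*3 = 42 - 6*(-3)*3 = 42 + 18*3 = 42 + 54 = 96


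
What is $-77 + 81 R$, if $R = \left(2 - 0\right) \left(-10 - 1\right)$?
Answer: $-1859$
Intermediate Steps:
$R = -22$ ($R = \left(2 + 0\right) \left(-11\right) = 2 \left(-11\right) = -22$)
$-77 + 81 R = -77 + 81 \left(-22\right) = -77 - 1782 = -1859$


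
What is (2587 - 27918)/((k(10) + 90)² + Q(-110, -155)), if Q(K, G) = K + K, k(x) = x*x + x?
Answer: -25331/39780 ≈ -0.63678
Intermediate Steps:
k(x) = x + x² (k(x) = x² + x = x + x²)
Q(K, G) = 2*K
(2587 - 27918)/((k(10) + 90)² + Q(-110, -155)) = (2587 - 27918)/((10*(1 + 10) + 90)² + 2*(-110)) = -25331/((10*11 + 90)² - 220) = -25331/((110 + 90)² - 220) = -25331/(200² - 220) = -25331/(40000 - 220) = -25331/39780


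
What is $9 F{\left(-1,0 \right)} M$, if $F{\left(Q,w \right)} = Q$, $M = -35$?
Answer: $315$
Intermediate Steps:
$9 F{\left(-1,0 \right)} M = 9 \left(-1\right) \left(-35\right) = \left(-9\right) \left(-35\right) = 315$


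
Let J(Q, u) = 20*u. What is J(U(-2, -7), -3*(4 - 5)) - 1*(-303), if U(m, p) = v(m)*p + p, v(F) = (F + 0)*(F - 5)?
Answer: 363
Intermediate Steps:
v(F) = F*(-5 + F)
U(m, p) = p + m*p*(-5 + m) (U(m, p) = (m*(-5 + m))*p + p = m*p*(-5 + m) + p = p + m*p*(-5 + m))
J(U(-2, -7), -3*(4 - 5)) - 1*(-303) = 20*(-3*(4 - 5)) - 1*(-303) = 20*(-3*(-1)) + 303 = 20*3 + 303 = 60 + 303 = 363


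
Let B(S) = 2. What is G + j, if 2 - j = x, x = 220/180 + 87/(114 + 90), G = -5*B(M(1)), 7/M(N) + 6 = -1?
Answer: -5905/612 ≈ -9.6487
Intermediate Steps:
M(N) = -1 (M(N) = 7/(-6 - 1) = 7/(-7) = 7*(-⅐) = -1)
G = -10 (G = -5*2 = -10)
x = 1009/612 (x = 220*(1/180) + 87/204 = 11/9 + 87*(1/204) = 11/9 + 29/68 = 1009/612 ≈ 1.6487)
j = 215/612 (j = 2 - 1*1009/612 = 2 - 1009/612 = 215/612 ≈ 0.35131)
G + j = -10 + 215/612 = -5905/612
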